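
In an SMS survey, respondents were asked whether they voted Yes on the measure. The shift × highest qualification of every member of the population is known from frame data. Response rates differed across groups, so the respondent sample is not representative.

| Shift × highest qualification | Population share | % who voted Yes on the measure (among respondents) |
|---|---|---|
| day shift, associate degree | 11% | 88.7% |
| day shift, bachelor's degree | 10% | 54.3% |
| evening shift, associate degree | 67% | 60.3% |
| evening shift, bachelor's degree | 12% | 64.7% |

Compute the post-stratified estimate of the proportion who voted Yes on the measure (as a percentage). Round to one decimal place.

Post-stratification weights by population share, not respondent share:
  day shift, associate degree: 0.11 × 88.7 = 9.757
  day shift, bachelor's degree: 0.1 × 54.3 = 5.43
  evening shift, associate degree: 0.67 × 60.3 = 40.401
  evening shift, bachelor's degree: 0.12 × 64.7 = 7.764
Post-stratified estimate = 63.352 → 63.4%.

63.4%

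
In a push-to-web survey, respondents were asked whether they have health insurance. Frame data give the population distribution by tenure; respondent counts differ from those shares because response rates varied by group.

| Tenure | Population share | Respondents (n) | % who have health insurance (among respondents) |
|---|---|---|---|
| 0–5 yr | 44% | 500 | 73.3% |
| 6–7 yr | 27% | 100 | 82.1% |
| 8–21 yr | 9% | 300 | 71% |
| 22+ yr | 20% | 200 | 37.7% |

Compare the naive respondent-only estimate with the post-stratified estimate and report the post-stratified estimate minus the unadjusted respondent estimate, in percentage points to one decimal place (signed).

Unadjusted (pooled respondent) estimate weights by respondent counts:
  (500/1100)×73.3 + (100/1100)×82.1 + (300/1100)×71 + (200/1100)×37.7 = 67%
Post-stratifying to population shares instead:
  0.44×73.3 + 0.27×82.1 + 0.09×71 + 0.2×37.7 = 68.349%
Difference = 68.349 − 67 = 1.349 pp.

+1.3 percentage points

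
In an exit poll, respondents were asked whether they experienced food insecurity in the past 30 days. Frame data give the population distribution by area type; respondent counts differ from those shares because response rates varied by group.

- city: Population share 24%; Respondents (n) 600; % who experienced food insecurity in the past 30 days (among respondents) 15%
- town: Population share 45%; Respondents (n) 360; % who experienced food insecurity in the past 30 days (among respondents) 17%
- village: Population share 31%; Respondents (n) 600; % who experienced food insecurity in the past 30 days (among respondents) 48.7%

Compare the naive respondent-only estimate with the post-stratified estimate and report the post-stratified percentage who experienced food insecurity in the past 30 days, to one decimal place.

Naive respondent-only estimate (weights = respondent counts):
  (600/1560)×15 + (360/1560)×17 + (600/1560)×48.7 = 28.4231%
Post-stratified estimate weights by population shares:
  0.24×15 + 0.45×17 + 0.31×48.7 = 26.347%

26.3%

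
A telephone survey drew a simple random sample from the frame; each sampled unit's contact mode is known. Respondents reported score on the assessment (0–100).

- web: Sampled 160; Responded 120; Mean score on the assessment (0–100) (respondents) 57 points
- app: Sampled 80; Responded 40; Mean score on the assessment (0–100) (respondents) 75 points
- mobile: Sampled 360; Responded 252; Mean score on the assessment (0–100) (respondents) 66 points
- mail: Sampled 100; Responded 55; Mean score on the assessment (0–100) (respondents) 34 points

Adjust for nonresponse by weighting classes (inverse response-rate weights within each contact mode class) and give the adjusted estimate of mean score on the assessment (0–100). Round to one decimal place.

60.4

Response rates by class: web 120/160 = 75%, app 40/80 = 50%, mobile 252/360 = 70%, mail 55/100 = 55%.
Inverse-response-rate weighting restores each class to its sampled count, so class totals weight by n_sampled:
  web: 160 × 57 = 9120
  app: 80 × 75 = 6000
  mobile: 360 × 66 = 23,760
  mail: 100 × 34 = 3400
Adjusted estimate = 42,280 / 700 = 60.4 → 60.4.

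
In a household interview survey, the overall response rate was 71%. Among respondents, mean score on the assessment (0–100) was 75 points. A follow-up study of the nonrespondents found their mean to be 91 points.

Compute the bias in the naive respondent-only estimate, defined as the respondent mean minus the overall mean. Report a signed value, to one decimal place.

Nonresponse fraction = 1 − 0.71 = 0.29.
Bias = (nonresponse fraction) × (respondent mean − nonrespondent mean)
     = 0.29 × (75 − 91) = 0.29 × -16 = -4.64.

-4.6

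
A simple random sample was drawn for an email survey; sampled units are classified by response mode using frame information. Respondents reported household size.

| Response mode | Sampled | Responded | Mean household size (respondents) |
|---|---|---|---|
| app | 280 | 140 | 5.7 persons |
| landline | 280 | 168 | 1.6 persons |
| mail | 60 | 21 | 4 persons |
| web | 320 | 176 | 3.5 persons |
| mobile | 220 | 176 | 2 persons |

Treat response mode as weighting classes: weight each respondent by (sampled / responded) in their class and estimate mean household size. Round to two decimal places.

Class response rates: app 140/280 = 50%, landline 168/280 = 60%, mail 21/60 = 35%, web 176/320 = 55%, mobile 176/220 = 80%.
Each respondent's weight = sampled/responded in their class; summing within a class gives n_sampled, so:
  app: 280 × 5.7 = 1596
  landline: 280 × 1.6 = 448
  mail: 60 × 4 = 240
  web: 320 × 3.5 = 1120
  mobile: 220 × 2 = 440
Adjusted estimate = 3844 / 1,160 = 3.31379 → 3.31.

3.31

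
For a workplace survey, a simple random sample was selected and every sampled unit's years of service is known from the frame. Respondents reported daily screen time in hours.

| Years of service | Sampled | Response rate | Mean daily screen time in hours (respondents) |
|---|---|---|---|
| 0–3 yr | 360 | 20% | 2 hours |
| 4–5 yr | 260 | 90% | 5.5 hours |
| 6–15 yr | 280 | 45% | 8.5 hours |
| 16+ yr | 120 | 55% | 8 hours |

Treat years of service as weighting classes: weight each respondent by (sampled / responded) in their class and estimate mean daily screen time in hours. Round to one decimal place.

Inverse-response-rate weighting restores each class to its sampled count, so class totals weight by n_sampled:
  0–3 yr: 360 × 2 = 720
  4–5 yr: 260 × 5.5 = 1430
  6–15 yr: 280 × 8.5 = 2380
  16+ yr: 120 × 8 = 960
Adjusted estimate = 5490 / 1,020 = 5.38235 → 5.4.

5.4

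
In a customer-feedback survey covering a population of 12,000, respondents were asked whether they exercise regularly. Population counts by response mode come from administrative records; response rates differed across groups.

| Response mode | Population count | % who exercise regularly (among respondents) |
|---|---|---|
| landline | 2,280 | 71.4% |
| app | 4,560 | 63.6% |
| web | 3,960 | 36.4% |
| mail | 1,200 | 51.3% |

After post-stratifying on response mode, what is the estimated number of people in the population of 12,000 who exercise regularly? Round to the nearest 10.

Estimated count per cell = population count × respondent percentage:
  landline: 2,280 × 71.4% = 1627.92
  app: 4,560 × 63.6% = 2900.16
  web: 3,960 × 36.4% = 1441.44
  mail: 1,200 × 51.3% = 615.6
Estimated total = 6585.12 → 6,590.

6,590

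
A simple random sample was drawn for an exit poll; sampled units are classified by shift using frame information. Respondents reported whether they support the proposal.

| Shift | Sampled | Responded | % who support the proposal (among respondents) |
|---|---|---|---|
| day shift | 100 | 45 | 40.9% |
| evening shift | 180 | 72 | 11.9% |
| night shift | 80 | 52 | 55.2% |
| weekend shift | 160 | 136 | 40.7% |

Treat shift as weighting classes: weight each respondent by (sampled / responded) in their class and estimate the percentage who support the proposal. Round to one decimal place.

33.0%

Response rates by class: day shift 45/100 = 45%, evening shift 72/180 = 40%, night shift 52/80 = 65%, weekend shift 136/160 = 85%.
Weighting each respondent by the inverse class response rate inflates each class back to its sampled size, so the class weight is n_sampled:
  day shift: 100 × 40.9 = 4090
  evening shift: 180 × 11.9 = 2142
  night shift: 80 × 55.2 = 4416
  weekend shift: 160 × 40.7 = 6512
Adjusted estimate = 17,160 / 520 = 33 → 33.0%.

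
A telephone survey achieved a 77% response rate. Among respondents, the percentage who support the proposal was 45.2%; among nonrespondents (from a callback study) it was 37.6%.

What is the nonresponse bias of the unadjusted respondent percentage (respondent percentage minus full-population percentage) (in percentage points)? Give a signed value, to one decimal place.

Nonresponse fraction = 1 − 0.77 = 0.23.
Bias = (nonresponse fraction) × (respondent percentage − nonrespondent percentage)
     = 0.23 × (45.2 − 37.6) = 0.23 × 7.6 = 1.748.

+1.7 percentage points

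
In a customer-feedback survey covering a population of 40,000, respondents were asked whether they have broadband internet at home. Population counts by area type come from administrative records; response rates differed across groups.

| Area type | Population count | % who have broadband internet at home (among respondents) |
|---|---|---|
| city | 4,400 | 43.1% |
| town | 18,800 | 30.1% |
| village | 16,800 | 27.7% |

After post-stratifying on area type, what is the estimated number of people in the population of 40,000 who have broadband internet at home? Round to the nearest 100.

Each cell contributes its population count × the respondent rate:
  city: 4,400 × 43.1% = 1896.4
  town: 18,800 × 30.1% = 5658.8
  village: 16,800 × 27.7% = 4653.6
Estimated total = 12208.8 → 12,200.

12,200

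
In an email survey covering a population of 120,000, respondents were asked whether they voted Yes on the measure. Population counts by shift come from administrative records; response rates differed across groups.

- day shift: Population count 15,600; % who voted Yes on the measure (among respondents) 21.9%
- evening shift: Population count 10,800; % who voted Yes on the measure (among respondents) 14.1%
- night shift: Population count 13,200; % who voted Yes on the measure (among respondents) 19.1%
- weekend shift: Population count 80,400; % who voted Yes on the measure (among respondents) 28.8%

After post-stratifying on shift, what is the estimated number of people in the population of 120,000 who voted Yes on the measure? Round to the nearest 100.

30,600

Estimated count per cell = population count × respondent percentage:
  day shift: 15,600 × 21.9% = 3416.4
  evening shift: 10,800 × 14.1% = 1522.8
  night shift: 13,200 × 19.1% = 2521.2
  weekend shift: 80,400 × 28.8% = 23155.2
Estimated total = 30615.6 → 30,600.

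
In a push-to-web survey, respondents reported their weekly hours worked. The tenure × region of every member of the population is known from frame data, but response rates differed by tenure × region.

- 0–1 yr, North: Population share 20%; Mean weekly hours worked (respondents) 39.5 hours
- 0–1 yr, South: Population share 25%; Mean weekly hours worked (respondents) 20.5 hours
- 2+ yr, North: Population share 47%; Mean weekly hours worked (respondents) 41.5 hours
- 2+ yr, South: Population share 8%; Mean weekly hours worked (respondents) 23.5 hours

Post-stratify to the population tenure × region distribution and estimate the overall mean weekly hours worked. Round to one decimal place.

34.4

Each cell contributes population-share × respondent value:
  0–1 yr, North: 0.2 × 39.5 = 7.9
  0–1 yr, South: 0.25 × 20.5 = 5.125
  2+ yr, North: 0.47 × 41.5 = 19.505
  2+ yr, South: 0.08 × 23.5 = 1.88
Post-stratified estimate = 34.41 → 34.4.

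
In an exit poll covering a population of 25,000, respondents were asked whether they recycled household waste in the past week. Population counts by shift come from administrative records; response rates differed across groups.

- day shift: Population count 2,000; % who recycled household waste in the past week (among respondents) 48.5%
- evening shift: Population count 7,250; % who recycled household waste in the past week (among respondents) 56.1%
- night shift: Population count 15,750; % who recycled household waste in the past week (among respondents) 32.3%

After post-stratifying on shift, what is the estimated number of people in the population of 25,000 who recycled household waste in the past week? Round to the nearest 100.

Estimated count per cell = population count × respondent percentage:
  day shift: 2,000 × 48.5% = 970
  evening shift: 7,250 × 56.1% = 4067.25
  night shift: 15,750 × 32.3% = 5087.25
Estimated total = 10124.5 → 10,100.

10,100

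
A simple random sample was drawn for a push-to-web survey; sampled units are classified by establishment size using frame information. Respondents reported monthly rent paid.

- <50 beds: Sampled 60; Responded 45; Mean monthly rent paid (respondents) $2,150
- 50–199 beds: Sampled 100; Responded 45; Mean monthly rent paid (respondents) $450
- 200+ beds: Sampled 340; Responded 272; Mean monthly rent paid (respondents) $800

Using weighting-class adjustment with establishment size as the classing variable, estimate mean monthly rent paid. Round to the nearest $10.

Class response rates: <50 beds 45/60 = 75%, 50–199 beds 45/100 = 45%, 200+ beds 272/340 = 80%.
Weighting each respondent by the inverse class response rate inflates each class back to its sampled size, so the class weight is n_sampled:
  <50 beds: 60 × 2150 = 129,000
  50–199 beds: 100 × 450 = 45,000
  200+ beds: 340 × 800 = 272,000
Adjusted estimate = 446,000 / 500 = 892 → $890.

$890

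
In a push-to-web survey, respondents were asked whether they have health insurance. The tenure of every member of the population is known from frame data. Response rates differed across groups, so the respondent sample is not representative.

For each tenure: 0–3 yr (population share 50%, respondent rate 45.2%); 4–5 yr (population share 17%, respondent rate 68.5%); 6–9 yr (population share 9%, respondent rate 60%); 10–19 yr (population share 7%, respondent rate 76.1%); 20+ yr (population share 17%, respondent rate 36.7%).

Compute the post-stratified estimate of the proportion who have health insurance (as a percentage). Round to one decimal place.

51.2%

Reweight to the known tenure distribution:
  0–3 yr: 0.5 × 45.2 = 22.6
  4–5 yr: 0.17 × 68.5 = 11.645
  6–9 yr: 0.09 × 60 = 5.4
  10–19 yr: 0.07 × 76.1 = 5.327
  20+ yr: 0.17 × 36.7 = 6.239
Post-stratified estimate = 51.211 → 51.2%.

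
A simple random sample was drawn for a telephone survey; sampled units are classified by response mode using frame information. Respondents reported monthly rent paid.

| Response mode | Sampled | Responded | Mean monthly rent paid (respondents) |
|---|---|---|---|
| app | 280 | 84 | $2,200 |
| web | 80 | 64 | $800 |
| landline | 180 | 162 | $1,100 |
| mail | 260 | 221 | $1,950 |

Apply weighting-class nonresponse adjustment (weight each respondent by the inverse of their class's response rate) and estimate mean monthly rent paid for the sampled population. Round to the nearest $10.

Response rates by class: app 84/280 = 30%, web 64/80 = 80%, landline 162/180 = 90%, mail 221/260 = 85%.
Inverse-response-rate weighting restores each class to its sampled count, so class totals weight by n_sampled:
  app: 280 × 2200 = 616,000
  web: 80 × 800 = 64,000
  landline: 180 × 1100 = 198,000
  mail: 260 × 1950 = 507,000
Adjusted estimate = 1,385,000 / 800 = 1731.25 → $1,730.

$1,730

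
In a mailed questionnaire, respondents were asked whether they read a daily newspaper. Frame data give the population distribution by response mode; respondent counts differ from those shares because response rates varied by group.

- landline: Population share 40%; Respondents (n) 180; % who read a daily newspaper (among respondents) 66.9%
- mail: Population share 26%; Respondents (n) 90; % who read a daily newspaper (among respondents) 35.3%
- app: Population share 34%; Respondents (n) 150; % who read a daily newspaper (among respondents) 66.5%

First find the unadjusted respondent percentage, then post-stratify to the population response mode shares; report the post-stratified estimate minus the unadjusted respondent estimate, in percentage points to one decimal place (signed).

-1.4 percentage points

Naive respondent-only estimate (weights = respondent counts):
  (180/420)×66.9 + (90/420)×35.3 + (150/420)×66.5 = 59.9857%
Reweighting by population response mode shares:
  0.4×66.9 + 0.26×35.3 + 0.34×66.5 = 58.548%
Difference = 58.548 − 59.9857 = -1.4377 pp.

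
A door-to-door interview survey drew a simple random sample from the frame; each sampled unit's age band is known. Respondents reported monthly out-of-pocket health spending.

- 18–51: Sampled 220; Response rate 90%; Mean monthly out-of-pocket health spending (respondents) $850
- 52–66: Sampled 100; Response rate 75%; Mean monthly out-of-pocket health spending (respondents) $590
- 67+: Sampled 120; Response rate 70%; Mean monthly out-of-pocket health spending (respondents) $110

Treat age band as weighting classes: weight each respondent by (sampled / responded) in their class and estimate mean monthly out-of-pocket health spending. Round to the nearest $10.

$590

With weight = n_sampled/n_responded per class, the weighted class total is n_sampled:
  18–51: 220 × 850 = 187,000
  52–66: 100 × 590 = 59,000
  67+: 120 × 110 = 13,200
Adjusted estimate = 259,200 / 440 = 589.091 → $590.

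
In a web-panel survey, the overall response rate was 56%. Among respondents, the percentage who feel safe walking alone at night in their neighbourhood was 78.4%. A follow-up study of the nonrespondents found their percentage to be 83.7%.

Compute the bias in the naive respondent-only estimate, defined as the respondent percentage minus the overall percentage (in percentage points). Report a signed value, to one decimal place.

Nonresponse fraction = 1 − 0.56 = 0.44.
Bias = (nonresponse fraction) × (respondent percentage − nonrespondent percentage)
     = 0.44 × (78.4 − 83.7) = 0.44 × -5.3 = -2.332.

-2.3 percentage points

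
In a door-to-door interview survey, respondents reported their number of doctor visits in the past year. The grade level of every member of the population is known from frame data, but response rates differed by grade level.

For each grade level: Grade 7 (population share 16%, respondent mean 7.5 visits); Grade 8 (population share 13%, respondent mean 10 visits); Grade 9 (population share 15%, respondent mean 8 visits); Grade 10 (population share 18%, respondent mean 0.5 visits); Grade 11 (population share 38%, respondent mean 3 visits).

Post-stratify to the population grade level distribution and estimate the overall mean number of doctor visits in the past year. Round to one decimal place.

4.9

Reweight to the known grade level distribution:
  Grade 7: 0.16 × 7.5 = 1.2
  Grade 8: 0.13 × 10 = 1.3
  Grade 9: 0.15 × 8 = 1.2
  Grade 10: 0.18 × 0.5 = 0.09
  Grade 11: 0.38 × 3 = 1.14
Post-stratified estimate = 4.93 → 4.9.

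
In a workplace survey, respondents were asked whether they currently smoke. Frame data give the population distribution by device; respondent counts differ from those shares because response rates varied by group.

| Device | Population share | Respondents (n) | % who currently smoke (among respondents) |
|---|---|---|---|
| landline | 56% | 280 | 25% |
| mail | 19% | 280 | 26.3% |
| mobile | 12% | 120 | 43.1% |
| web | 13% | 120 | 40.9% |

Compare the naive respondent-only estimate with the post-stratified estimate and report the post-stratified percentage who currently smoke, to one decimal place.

29.5%

Unadjusted (pooled respondent) estimate weights by respondent counts:
  (280/800)×25 + (280/800)×26.3 + (120/800)×43.1 + (120/800)×40.9 = 30.555%
Post-stratified estimate weights by population shares:
  0.56×25 + 0.19×26.3 + 0.12×43.1 + 0.13×40.9 = 29.486%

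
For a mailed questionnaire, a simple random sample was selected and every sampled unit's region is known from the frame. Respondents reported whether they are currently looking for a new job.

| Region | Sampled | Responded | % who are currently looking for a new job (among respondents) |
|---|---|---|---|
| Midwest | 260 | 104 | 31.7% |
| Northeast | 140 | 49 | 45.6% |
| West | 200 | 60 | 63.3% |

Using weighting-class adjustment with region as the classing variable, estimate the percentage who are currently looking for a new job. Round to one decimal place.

Response rates by class: Midwest 104/260 = 40%, Northeast 49/140 = 35%, West 60/200 = 30%.
With weight = n_sampled/n_responded per class, the weighted class total is n_sampled:
  Midwest: 260 × 31.7 = 8242
  Northeast: 140 × 45.6 = 6384
  West: 200 × 63.3 = 12,660
Adjusted estimate = 27,286 / 600 = 45.4767 → 45.5%.

45.5%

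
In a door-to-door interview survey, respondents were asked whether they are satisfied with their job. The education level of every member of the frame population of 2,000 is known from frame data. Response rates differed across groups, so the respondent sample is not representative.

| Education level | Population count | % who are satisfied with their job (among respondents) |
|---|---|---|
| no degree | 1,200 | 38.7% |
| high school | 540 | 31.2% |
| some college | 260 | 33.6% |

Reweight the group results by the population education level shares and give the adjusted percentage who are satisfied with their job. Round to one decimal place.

Each cell contributes population-share × respondent value:
  no degree: (1,200/2,000) × 38.7 = 23.22
  high school: (540/2,000) × 31.2 = 8.424
  some college: (260/2,000) × 33.6 = 4.368
Post-stratified estimate = 36.012 → 36.0%.

36.0%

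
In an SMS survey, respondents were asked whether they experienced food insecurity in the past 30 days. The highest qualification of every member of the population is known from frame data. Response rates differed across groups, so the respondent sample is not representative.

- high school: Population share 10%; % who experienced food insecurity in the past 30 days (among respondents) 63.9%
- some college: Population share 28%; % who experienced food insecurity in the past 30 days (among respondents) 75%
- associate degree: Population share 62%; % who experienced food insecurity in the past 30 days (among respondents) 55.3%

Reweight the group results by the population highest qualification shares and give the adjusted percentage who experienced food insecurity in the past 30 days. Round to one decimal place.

Post-stratification weights by population share, not respondent share:
  high school: 0.1 × 63.9 = 6.39
  some college: 0.28 × 75 = 21
  associate degree: 0.62 × 55.3 = 34.286
Post-stratified estimate = 61.676 → 61.7%.

61.7%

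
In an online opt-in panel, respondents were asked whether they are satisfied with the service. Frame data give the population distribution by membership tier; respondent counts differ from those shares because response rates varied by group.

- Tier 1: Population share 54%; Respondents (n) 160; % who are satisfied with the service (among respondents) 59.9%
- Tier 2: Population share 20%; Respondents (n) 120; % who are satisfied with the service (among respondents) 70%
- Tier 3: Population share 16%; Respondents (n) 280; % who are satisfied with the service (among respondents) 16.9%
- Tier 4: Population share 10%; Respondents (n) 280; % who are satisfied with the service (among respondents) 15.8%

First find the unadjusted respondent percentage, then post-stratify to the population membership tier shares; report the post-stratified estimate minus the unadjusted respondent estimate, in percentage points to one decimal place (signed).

+18.3 percentage points

Unadjusted (pooled respondent) estimate weights by respondent counts:
  (160/840)×59.9 + (120/840)×70 + (280/840)×16.9 + (280/840)×15.8 = 32.3095%
Post-stratified estimate weights by population shares:
  0.54×59.9 + 0.2×70 + 0.16×16.9 + 0.1×15.8 = 50.63%
Difference = 50.63 − 32.3095 = 18.3205 pp.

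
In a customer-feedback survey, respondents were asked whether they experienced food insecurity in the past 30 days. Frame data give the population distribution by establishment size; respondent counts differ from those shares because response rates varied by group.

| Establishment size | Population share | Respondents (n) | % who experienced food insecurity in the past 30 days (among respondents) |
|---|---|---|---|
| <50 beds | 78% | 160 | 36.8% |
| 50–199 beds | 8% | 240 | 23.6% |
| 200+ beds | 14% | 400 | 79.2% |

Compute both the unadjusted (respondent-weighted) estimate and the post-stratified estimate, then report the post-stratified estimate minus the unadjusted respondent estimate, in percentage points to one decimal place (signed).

Naive respondent-only estimate (weights = respondent counts):
  (160/800)×36.8 + (240/800)×23.6 + (400/800)×79.2 = 54.04%
Post-stratifying to population shares instead:
  0.78×36.8 + 0.08×23.6 + 0.14×79.2 = 41.68%
Difference = 41.68 − 54.04 = -12.36 pp.

-12.4 percentage points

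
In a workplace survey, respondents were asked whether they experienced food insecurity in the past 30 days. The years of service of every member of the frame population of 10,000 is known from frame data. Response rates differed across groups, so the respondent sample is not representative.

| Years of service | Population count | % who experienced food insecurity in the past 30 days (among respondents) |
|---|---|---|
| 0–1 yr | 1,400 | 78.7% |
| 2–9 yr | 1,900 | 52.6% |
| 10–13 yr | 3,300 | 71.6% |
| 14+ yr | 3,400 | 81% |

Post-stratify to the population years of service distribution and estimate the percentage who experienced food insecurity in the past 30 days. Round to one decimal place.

72.2%

Each cell contributes population-share × respondent value:
  0–1 yr: (1,400/10,000) × 78.7 = 11.018
  2–9 yr: (1,900/10,000) × 52.6 = 9.994
  10–13 yr: (3,300/10,000) × 71.6 = 23.628
  14+ yr: (3,400/10,000) × 81 = 27.54
Post-stratified estimate = 72.18 → 72.2%.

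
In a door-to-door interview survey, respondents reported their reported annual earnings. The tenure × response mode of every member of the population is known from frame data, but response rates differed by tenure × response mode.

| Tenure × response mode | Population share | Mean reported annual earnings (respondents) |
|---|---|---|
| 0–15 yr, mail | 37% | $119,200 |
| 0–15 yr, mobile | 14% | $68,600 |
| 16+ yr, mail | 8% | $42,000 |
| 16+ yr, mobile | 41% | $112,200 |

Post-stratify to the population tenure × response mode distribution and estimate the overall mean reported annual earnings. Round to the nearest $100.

Each cell contributes population-share × respondent value:
  0–15 yr, mail: 0.37 × 119,200 = 44,104
  0–15 yr, mobile: 0.14 × 68,600 = 9604
  16+ yr, mail: 0.08 × 42,000 = 3360
  16+ yr, mobile: 0.41 × 112,200 = 46,002
Post-stratified estimate = 103,070 → $103,100.

$103,100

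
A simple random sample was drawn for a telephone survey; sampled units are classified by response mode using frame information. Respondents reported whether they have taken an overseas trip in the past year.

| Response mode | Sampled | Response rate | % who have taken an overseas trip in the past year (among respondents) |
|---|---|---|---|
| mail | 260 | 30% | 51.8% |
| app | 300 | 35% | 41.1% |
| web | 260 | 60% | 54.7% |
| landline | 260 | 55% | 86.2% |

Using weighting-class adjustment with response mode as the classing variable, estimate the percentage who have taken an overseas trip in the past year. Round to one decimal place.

Weighting each respondent by the inverse class response rate inflates each class back to its sampled size, so the class weight is n_sampled:
  mail: 260 × 51.8 = 13,468
  app: 300 × 41.1 = 12,330
  web: 260 × 54.7 = 14,222
  landline: 260 × 86.2 = 22,412
Adjusted estimate = 62,432 / 1,080 = 57.8074 → 57.8%.

57.8%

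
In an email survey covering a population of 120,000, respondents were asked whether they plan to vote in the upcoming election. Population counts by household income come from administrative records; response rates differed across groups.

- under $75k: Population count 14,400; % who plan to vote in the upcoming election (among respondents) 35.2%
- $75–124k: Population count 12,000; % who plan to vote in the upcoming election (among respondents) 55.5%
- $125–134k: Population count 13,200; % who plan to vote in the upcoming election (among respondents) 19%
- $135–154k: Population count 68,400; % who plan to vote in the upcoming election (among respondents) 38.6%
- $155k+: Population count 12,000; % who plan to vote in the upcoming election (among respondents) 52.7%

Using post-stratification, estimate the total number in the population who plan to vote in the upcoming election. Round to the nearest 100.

Estimated count per cell = population count × respondent percentage:
  under $75k: 14,400 × 35.2% = 5068.8
  $75–124k: 12,000 × 55.5% = 6660
  $125–134k: 13,200 × 19% = 2508
  $135–154k: 68,400 × 38.6% = 26402.4
  $155k+: 12,000 × 52.7% = 6324
Estimated total = 46963.2 → 47,000.

47,000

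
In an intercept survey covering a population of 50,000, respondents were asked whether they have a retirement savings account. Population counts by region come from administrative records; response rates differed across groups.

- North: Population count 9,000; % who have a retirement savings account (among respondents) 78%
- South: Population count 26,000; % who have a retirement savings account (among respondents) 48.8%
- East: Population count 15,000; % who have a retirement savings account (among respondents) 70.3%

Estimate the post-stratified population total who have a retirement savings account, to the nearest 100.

30,300

Each cell contributes its population count × the respondent rate:
  North: 9,000 × 78% = 7020
  South: 26,000 × 48.8% = 12,688
  East: 15,000 × 70.3% = 10,545
Estimated total = 30,253 → 30,300.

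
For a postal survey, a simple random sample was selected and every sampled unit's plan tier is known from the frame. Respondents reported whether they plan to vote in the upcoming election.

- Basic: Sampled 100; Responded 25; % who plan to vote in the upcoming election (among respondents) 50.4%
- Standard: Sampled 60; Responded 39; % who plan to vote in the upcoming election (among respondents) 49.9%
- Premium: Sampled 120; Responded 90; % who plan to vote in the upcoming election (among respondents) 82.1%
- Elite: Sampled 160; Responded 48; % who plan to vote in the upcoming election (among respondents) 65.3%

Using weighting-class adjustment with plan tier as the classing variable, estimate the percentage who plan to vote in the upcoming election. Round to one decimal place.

Class response rates: Basic 25/100 = 25%, Standard 39/60 = 65%, Premium 90/120 = 75%, Elite 48/160 = 30%.
With weight = n_sampled/n_responded per class, the weighted class total is n_sampled:
  Basic: 100 × 50.4 = 5040
  Standard: 60 × 49.9 = 2994
  Premium: 120 × 82.1 = 9852
  Elite: 160 × 65.3 = 10,448
Adjusted estimate = 28,334 / 440 = 64.3955 → 64.4%.

64.4%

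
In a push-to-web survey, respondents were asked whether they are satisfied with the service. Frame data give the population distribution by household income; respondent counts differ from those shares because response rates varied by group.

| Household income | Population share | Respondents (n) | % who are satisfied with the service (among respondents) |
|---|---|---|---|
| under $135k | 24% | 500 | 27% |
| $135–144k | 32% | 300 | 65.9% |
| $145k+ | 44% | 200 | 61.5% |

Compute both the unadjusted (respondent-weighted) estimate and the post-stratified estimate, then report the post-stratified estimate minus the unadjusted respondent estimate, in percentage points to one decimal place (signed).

+9.1 percentage points

Without adjustment, the pooled respondent share is:
  (500/1000)×27 + (300/1000)×65.9 + (200/1000)×61.5 = 45.57%
Reweighting by population household income shares:
  0.24×27 + 0.32×65.9 + 0.44×61.5 = 54.628%
Difference = 54.628 − 45.57 = 9.058 pp.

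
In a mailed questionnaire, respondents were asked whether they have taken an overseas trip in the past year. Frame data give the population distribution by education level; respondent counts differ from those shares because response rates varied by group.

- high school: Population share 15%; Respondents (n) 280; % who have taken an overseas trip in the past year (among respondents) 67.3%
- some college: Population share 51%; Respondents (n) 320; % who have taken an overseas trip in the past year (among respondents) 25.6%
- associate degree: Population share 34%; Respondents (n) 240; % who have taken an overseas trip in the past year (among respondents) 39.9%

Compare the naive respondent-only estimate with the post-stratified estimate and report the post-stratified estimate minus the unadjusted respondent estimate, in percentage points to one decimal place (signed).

-6.9 percentage points

Unadjusted (pooled respondent) estimate weights by respondent counts:
  (280/840)×67.3 + (320/840)×25.6 + (240/840)×39.9 = 43.5857%
Reweighting by population education level shares:
  0.15×67.3 + 0.51×25.6 + 0.34×39.9 = 36.717%
Difference = 36.717 − 43.5857 = -6.8687 pp.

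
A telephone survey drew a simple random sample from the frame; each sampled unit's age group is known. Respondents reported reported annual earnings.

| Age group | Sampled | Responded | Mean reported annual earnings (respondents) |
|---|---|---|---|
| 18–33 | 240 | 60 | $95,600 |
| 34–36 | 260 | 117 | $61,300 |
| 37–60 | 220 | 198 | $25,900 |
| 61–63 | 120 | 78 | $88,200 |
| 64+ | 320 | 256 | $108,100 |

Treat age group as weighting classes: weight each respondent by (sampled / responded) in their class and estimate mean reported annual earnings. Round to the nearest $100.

$77,400

Class response rates: 18–33 60/240 = 25%, 34–36 117/260 = 45%, 37–60 198/220 = 90%, 61–63 78/120 = 65%, 64+ 256/320 = 80%.
Each respondent's weight = sampled/responded in their class; summing within a class gives n_sampled, so:
  18–33: 240 × 95,600 = 22,944,000
  34–36: 260 × 61,300 = 15,938,000
  37–60: 220 × 25,900 = 5,698,000
  61–63: 120 × 88,200 = 10,584,000
  64+: 320 × 108,100 = 34,592,000
Adjusted estimate = 89,756,000 / 1,160 = 77375.9 → $77,400.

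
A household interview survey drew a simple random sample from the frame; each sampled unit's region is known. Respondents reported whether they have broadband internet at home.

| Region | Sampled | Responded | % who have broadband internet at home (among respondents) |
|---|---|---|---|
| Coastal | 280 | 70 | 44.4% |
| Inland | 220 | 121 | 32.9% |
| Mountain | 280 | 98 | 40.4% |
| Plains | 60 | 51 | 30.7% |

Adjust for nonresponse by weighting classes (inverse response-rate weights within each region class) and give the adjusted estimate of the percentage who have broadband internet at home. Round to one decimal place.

39.1%

Class response rates: Coastal 70/280 = 25%, Inland 121/220 = 55%, Mountain 98/280 = 35%, Plains 51/60 = 85%.
Inverse-response-rate weighting restores each class to its sampled count, so class totals weight by n_sampled:
  Coastal: 280 × 44.4 = 12,432
  Inland: 220 × 32.9 = 7238
  Mountain: 280 × 40.4 = 11,312
  Plains: 60 × 30.7 = 1842
Adjusted estimate = 32,824 / 840 = 39.0762 → 39.1%.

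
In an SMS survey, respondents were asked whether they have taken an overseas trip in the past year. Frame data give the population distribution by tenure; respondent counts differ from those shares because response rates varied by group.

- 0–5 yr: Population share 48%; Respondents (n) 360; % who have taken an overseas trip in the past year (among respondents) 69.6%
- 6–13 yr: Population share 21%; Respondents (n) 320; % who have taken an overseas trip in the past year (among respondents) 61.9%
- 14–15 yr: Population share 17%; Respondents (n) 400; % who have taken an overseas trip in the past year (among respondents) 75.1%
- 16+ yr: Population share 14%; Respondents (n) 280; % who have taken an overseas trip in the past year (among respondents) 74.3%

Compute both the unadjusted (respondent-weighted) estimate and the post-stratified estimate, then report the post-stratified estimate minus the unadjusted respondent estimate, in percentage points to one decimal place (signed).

Naive respondent-only estimate (weights = respondent counts):
  (360/1360)×69.6 + (320/1360)×61.9 + (400/1360)×75.1 + (280/1360)×74.3 = 70.3735%
Post-stratifying to population shares instead:
  0.48×69.6 + 0.21×61.9 + 0.17×75.1 + 0.14×74.3 = 69.576%
Difference = 69.576 − 70.3735 = -0.7975 pp.

-0.8 percentage points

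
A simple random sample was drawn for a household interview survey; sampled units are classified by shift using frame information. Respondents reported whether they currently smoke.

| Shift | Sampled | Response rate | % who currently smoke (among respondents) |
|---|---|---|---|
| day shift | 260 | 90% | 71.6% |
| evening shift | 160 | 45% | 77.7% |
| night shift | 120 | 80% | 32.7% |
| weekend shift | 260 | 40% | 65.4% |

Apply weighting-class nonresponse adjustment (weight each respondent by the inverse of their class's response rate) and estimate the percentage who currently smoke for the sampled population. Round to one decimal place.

65.0%

Each respondent's weight = sampled/responded in their class; summing within a class gives n_sampled, so:
  day shift: 260 × 71.6 = 18,616
  evening shift: 160 × 77.7 = 12,432
  night shift: 120 × 32.7 = 3924
  weekend shift: 260 × 65.4 = 17,004
Adjusted estimate = 51,976 / 800 = 64.97 → 65.0%.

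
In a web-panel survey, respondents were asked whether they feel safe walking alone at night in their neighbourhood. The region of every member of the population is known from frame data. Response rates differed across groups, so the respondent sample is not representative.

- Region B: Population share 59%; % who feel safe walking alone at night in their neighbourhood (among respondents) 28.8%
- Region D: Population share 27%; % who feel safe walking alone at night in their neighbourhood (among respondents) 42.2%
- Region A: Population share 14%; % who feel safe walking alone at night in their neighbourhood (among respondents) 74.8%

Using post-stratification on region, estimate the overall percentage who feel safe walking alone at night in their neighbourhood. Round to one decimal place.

38.9%

Weight each group's respondent value by its population share:
  Region B: 0.59 × 28.8 = 16.992
  Region D: 0.27 × 42.2 = 11.394
  Region A: 0.14 × 74.8 = 10.472
Post-stratified estimate = 38.858 → 38.9%.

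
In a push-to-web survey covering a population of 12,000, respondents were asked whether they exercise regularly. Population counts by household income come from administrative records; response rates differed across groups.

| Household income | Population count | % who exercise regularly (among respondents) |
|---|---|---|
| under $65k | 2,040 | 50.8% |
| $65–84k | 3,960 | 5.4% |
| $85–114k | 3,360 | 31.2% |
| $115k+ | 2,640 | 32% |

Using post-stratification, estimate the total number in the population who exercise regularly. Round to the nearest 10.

Apply each group's respondent rate to its population count:
  under $65k: 2,040 × 50.8% = 1036.32
  $65–84k: 3,960 × 5.4% = 213.84
  $85–114k: 3,360 × 31.2% = 1048.32
  $115k+: 2,640 × 32% = 844.8
Estimated total = 3143.28 → 3,140.

3,140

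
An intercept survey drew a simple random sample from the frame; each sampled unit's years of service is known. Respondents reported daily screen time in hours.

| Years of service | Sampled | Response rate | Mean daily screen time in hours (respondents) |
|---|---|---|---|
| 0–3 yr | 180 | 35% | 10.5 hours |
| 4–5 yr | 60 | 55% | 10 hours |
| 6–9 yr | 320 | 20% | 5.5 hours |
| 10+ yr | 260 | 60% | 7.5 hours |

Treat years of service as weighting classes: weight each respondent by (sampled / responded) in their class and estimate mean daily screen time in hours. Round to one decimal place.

7.6

Inverse-response-rate weighting restores each class to its sampled count, so class totals weight by n_sampled:
  0–3 yr: 180 × 10.5 = 1890
  4–5 yr: 60 × 10 = 600
  6–9 yr: 320 × 5.5 = 1760
  10+ yr: 260 × 7.5 = 1950
Adjusted estimate = 6200 / 820 = 7.56098 → 7.6.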